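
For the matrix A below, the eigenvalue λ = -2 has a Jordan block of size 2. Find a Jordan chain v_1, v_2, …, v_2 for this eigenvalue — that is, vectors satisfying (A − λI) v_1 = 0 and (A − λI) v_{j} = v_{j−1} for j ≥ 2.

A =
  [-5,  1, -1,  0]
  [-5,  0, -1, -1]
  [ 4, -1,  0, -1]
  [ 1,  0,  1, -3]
A Jordan chain for λ = -2 of length 2:
v_1 = (-3, -5, 4, 1)ᵀ
v_2 = (1, 0, 0, 0)ᵀ

Let N = A − (-2)·I. We want v_2 with N^2 v_2 = 0 but N^1 v_2 ≠ 0; then v_{j-1} := N · v_j for j = 2, …, 2.

Pick v_2 = (1, 0, 0, 0)ᵀ.
Then v_1 = N · v_2 = (-3, -5, 4, 1)ᵀ.

Sanity check: (A − (-2)·I) v_1 = (0, 0, 0, 0)ᵀ = 0. ✓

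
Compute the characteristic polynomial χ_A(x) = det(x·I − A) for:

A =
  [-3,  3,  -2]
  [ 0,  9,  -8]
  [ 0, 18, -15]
x^3 + 9*x^2 + 27*x + 27

Expanding det(x·I − A) (e.g. by cofactor expansion or by noting that A is similar to its Jordan form J, which has the same characteristic polynomial as A) gives
  χ_A(x) = x^3 + 9*x^2 + 27*x + 27
which factors as (x + 3)^3. The eigenvalues (with algebraic multiplicities) are λ = -3 with multiplicity 3.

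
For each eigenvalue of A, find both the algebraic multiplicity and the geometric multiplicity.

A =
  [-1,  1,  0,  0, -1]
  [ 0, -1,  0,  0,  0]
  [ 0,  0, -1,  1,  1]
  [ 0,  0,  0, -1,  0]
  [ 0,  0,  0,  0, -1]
λ = -1: alg = 5, geom = 3

Step 1 — factor the characteristic polynomial to read off the algebraic multiplicities:
  χ_A(x) = (x + 1)^5

Step 2 — compute geometric multiplicities via the rank-nullity identity g(λ) = n − rank(A − λI):
  rank(A − (-1)·I) = 2, so dim ker(A − (-1)·I) = n − 2 = 3

Summary:
  λ = -1: algebraic multiplicity = 5, geometric multiplicity = 3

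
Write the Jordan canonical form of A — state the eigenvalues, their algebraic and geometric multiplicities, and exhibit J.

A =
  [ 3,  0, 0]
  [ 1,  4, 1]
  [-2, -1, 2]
J_3(3)

The characteristic polynomial is
  det(x·I − A) = x^3 - 9*x^2 + 27*x - 27 = (x - 3)^3

Eigenvalues and multiplicities (the geometric multiplicity of λ is n − rank(A − λI), which equals the number of Jordan blocks for λ):
  λ = 3: algebraic multiplicity = 3, geometric multiplicity = 1

Determining the block sizes for each eigenvalue:
  λ = 3: one block (gm = 1), so the single block has size am = 3 → block sizes [3]

Assembling the blocks gives a Jordan form
J =
  [3, 1, 0]
  [0, 3, 1]
  [0, 0, 3]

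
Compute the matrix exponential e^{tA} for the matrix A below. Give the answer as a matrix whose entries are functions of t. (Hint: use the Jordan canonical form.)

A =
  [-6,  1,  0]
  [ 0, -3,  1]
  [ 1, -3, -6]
e^{tA} =
  [t^2*exp(-5*t)/2 - t*exp(-5*t) + exp(-5*t), t^2*exp(-5*t)/2 + t*exp(-5*t), t^2*exp(-5*t)/2]
  [t^2*exp(-5*t)/2, t^2*exp(-5*t)/2 + 2*t*exp(-5*t) + exp(-5*t), t^2*exp(-5*t)/2 + t*exp(-5*t)]
  [-t^2*exp(-5*t) + t*exp(-5*t), -t^2*exp(-5*t) - 3*t*exp(-5*t), -t^2*exp(-5*t) - t*exp(-5*t) + exp(-5*t)]

Strategy: write A = P · J · P⁻¹ where J is a Jordan canonical form, so e^{tA} = P · e^{tJ} · P⁻¹, and e^{tJ} can be computed block-by-block.

A has Jordan form
J =
  [-5,  1,  0]
  [ 0, -5,  1]
  [ 0,  0, -5]
(up to reordering of blocks).

Per-block formulas:
  For a 3×3 Jordan block J_3(-5): exp(t · J_3(-5)) = e^(-5t)·(I + t·N + (t^2/2)·N^2), where N is the 3×3 nilpotent shift.

After assembling e^{tJ} and conjugating by P, we get:

e^{tA} =
  [t^2*exp(-5*t)/2 - t*exp(-5*t) + exp(-5*t), t^2*exp(-5*t)/2 + t*exp(-5*t), t^2*exp(-5*t)/2]
  [t^2*exp(-5*t)/2, t^2*exp(-5*t)/2 + 2*t*exp(-5*t) + exp(-5*t), t^2*exp(-5*t)/2 + t*exp(-5*t)]
  [-t^2*exp(-5*t) + t*exp(-5*t), -t^2*exp(-5*t) - 3*t*exp(-5*t), -t^2*exp(-5*t) - t*exp(-5*t) + exp(-5*t)]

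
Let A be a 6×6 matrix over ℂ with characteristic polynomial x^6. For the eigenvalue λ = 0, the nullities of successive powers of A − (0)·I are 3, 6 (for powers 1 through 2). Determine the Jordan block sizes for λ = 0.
Block sizes for λ = 0: [2, 2, 2]

From the dimensions of kernels of powers, the number of Jordan blocks of size at least j is d_j − d_{j−1} where d_j = dim ker(N^j) (with d_0 = 0). Computing the differences gives [3, 3].
The number of blocks of size exactly k is (#blocks of size ≥ k) − (#blocks of size ≥ k + 1), so the partition is: 3 block(s) of size 2.
In nonincreasing order the block sizes are [2, 2, 2].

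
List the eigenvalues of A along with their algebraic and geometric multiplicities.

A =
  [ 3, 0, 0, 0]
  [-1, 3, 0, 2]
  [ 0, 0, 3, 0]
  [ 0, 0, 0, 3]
λ = 3: alg = 4, geom = 3

Step 1 — factor the characteristic polynomial to read off the algebraic multiplicities:
  χ_A(x) = (x - 3)^4

Step 2 — compute geometric multiplicities via the rank-nullity identity g(λ) = n − rank(A − λI):
  rank(A − (3)·I) = 1, so dim ker(A − (3)·I) = n − 1 = 3

Summary:
  λ = 3: algebraic multiplicity = 4, geometric multiplicity = 3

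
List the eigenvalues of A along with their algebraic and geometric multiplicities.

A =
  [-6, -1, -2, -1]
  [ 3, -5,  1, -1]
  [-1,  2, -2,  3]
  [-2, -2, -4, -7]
λ = -5: alg = 4, geom = 2

Step 1 — factor the characteristic polynomial to read off the algebraic multiplicities:
  χ_A(x) = (x + 5)^4

Step 2 — compute geometric multiplicities via the rank-nullity identity g(λ) = n − rank(A − λI):
  rank(A − (-5)·I) = 2, so dim ker(A − (-5)·I) = n − 2 = 2

Summary:
  λ = -5: algebraic multiplicity = 4, geometric multiplicity = 2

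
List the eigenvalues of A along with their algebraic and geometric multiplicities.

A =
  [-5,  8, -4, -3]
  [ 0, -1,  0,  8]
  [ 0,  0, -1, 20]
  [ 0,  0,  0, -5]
λ = -5: alg = 2, geom = 1; λ = -1: alg = 2, geom = 2

Step 1 — factor the characteristic polynomial to read off the algebraic multiplicities:
  χ_A(x) = (x + 1)^2*(x + 5)^2

Step 2 — compute geometric multiplicities via the rank-nullity identity g(λ) = n − rank(A − λI):
  rank(A − (-5)·I) = 3, so dim ker(A − (-5)·I) = n − 3 = 1
  rank(A − (-1)·I) = 2, so dim ker(A − (-1)·I) = n − 2 = 2

Summary:
  λ = -5: algebraic multiplicity = 2, geometric multiplicity = 1
  λ = -1: algebraic multiplicity = 2, geometric multiplicity = 2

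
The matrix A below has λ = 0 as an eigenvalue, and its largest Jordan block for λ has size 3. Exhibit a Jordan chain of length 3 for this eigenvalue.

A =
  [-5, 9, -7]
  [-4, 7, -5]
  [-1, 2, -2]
A Jordan chain for λ = 0 of length 3:
v_1 = (-4, -3, -1)ᵀ
v_2 = (-5, -4, -1)ᵀ
v_3 = (1, 0, 0)ᵀ

Let N = A − (0)·I. We want v_3 with N^3 v_3 = 0 but N^2 v_3 ≠ 0; then v_{j-1} := N · v_j for j = 3, …, 2.

Pick v_3 = (1, 0, 0)ᵀ.
Then v_2 = N · v_3 = (-5, -4, -1)ᵀ.
Then v_1 = N · v_2 = (-4, -3, -1)ᵀ.

Sanity check: (A − (0)·I) v_1 = (0, 0, 0)ᵀ = 0. ✓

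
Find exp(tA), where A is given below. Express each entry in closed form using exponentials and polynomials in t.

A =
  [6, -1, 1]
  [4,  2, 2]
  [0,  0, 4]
e^{tA} =
  [2*t*exp(4*t) + exp(4*t), -t*exp(4*t), t*exp(4*t)]
  [4*t*exp(4*t), -2*t*exp(4*t) + exp(4*t), 2*t*exp(4*t)]
  [0, 0, exp(4*t)]

Strategy: write A = P · J · P⁻¹ where J is a Jordan canonical form, so e^{tA} = P · e^{tJ} · P⁻¹, and e^{tJ} can be computed block-by-block.

A has Jordan form
J =
  [4, 1, 0]
  [0, 4, 0]
  [0, 0, 4]
(up to reordering of blocks).

Per-block formulas:
  For a 2×2 Jordan block J_2(4): exp(t · J_2(4)) = e^(4t)·(I + t·N), where N is the 2×2 nilpotent shift.
  For a 1×1 block at λ = 4: exp(t · [4]) = [e^(4t)].

After assembling e^{tJ} and conjugating by P, we get:

e^{tA} =
  [2*t*exp(4*t) + exp(4*t), -t*exp(4*t), t*exp(4*t)]
  [4*t*exp(4*t), -2*t*exp(4*t) + exp(4*t), 2*t*exp(4*t)]
  [0, 0, exp(4*t)]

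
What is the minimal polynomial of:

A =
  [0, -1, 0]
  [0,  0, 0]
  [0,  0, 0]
x^2

The characteristic polynomial is χ_A(x) = x^3, so the eigenvalues are known. The minimal polynomial is
  m_A(x) = Π_λ (x − λ)^{k_λ}
where k_λ is the size of the *largest* Jordan block for λ (equivalently, the smallest k with (A − λI)^k v = 0 for every generalised eigenvector v of λ).

  λ = 0: largest Jordan block has size 2, contributing (x − 0)^2

So m_A(x) = x^2 = x^2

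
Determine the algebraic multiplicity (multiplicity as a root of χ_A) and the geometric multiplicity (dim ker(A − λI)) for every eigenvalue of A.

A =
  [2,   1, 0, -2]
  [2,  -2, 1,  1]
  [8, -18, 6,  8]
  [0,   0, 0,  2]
λ = 2: alg = 4, geom = 2

Step 1 — factor the characteristic polynomial to read off the algebraic multiplicities:
  χ_A(x) = (x - 2)^4

Step 2 — compute geometric multiplicities via the rank-nullity identity g(λ) = n − rank(A − λI):
  rank(A − (2)·I) = 2, so dim ker(A − (2)·I) = n − 2 = 2

Summary:
  λ = 2: algebraic multiplicity = 4, geometric multiplicity = 2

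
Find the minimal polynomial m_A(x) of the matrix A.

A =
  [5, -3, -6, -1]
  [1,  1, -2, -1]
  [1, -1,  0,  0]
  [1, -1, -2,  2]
x^3 - 6*x^2 + 12*x - 8

The characteristic polynomial is χ_A(x) = (x - 2)^4, so the eigenvalues are known. The minimal polynomial is
  m_A(x) = Π_λ (x − λ)^{k_λ}
where k_λ is the size of the *largest* Jordan block for λ (equivalently, the smallest k with (A − λI)^k v = 0 for every generalised eigenvector v of λ).

  λ = 2: largest Jordan block has size 3, contributing (x − 2)^3

So m_A(x) = (x - 2)^3 = x^3 - 6*x^2 + 12*x - 8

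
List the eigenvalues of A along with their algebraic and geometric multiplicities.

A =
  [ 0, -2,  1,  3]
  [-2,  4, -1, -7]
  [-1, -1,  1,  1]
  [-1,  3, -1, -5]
λ = 0: alg = 4, geom = 2

Step 1 — factor the characteristic polynomial to read off the algebraic multiplicities:
  χ_A(x) = x^4

Step 2 — compute geometric multiplicities via the rank-nullity identity g(λ) = n − rank(A − λI):
  rank(A − (0)·I) = 2, so dim ker(A − (0)·I) = n − 2 = 2

Summary:
  λ = 0: algebraic multiplicity = 4, geometric multiplicity = 2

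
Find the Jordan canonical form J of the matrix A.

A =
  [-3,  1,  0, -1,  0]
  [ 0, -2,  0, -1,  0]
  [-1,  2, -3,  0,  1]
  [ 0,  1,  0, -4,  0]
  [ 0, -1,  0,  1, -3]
J_2(-3) ⊕ J_2(-3) ⊕ J_1(-3)

The characteristic polynomial is
  det(x·I − A) = x^5 + 15*x^4 + 90*x^3 + 270*x^2 + 405*x + 243 = (x + 3)^5

Eigenvalues and multiplicities (the geometric multiplicity of λ is n − rank(A − λI), which equals the number of Jordan blocks for λ):
  λ = -3: algebraic multiplicity = 5, geometric multiplicity = 3

Determining the block sizes for each eigenvalue:
  λ = -3: with am = 5 and gm = 3, the partition is not yet determined (e.g. several partitions of 5 into 3 parts exist). Let N = A − (-3)·I. Computing rank(N^1) = 2, rank(N^2) = 0; the number of blocks of size ≥ j is rank(N^{j−1}) − rank(N^j), giving [3, 2]. So we have 2 block(s) of size 2, 1 block(s) of size 1 → block sizes [2, 2, 1]

Assembling the blocks gives a Jordan form
J =
  [-3,  1,  0,  0,  0]
  [ 0, -3,  0,  0,  0]
  [ 0,  0, -3,  1,  0]
  [ 0,  0,  0, -3,  0]
  [ 0,  0,  0,  0, -3]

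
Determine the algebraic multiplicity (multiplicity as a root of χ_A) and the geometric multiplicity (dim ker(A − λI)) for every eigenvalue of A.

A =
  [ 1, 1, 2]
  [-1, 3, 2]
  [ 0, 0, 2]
λ = 2: alg = 3, geom = 2

Step 1 — factor the characteristic polynomial to read off the algebraic multiplicities:
  χ_A(x) = (x - 2)^3

Step 2 — compute geometric multiplicities via the rank-nullity identity g(λ) = n − rank(A − λI):
  rank(A − (2)·I) = 1, so dim ker(A − (2)·I) = n − 1 = 2

Summary:
  λ = 2: algebraic multiplicity = 3, geometric multiplicity = 2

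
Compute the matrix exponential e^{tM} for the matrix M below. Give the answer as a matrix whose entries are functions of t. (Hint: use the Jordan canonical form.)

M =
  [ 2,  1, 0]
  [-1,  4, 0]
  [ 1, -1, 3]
e^{tM} =
  [-t*exp(3*t) + exp(3*t), t*exp(3*t), 0]
  [-t*exp(3*t), t*exp(3*t) + exp(3*t), 0]
  [t*exp(3*t), -t*exp(3*t), exp(3*t)]

Strategy: write M = P · J · P⁻¹ where J is a Jordan canonical form, so e^{tM} = P · e^{tJ} · P⁻¹, and e^{tJ} can be computed block-by-block.

M has Jordan form
J =
  [3, 1, 0]
  [0, 3, 0]
  [0, 0, 3]
(up to reordering of blocks).

Per-block formulas:
  For a 2×2 Jordan block J_2(3): exp(t · J_2(3)) = e^(3t)·(I + t·N), where N is the 2×2 nilpotent shift.
  For a 1×1 block at λ = 3: exp(t · [3]) = [e^(3t)].

After assembling e^{tJ} and conjugating by P, we get:

e^{tM} =
  [-t*exp(3*t) + exp(3*t), t*exp(3*t), 0]
  [-t*exp(3*t), t*exp(3*t) + exp(3*t), 0]
  [t*exp(3*t), -t*exp(3*t), exp(3*t)]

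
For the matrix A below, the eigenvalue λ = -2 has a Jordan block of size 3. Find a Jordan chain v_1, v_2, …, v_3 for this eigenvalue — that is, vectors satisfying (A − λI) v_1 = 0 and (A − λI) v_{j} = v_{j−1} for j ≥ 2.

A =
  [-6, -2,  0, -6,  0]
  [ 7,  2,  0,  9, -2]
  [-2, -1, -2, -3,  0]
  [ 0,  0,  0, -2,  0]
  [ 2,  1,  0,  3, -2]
A Jordan chain for λ = -2 of length 3:
v_1 = (2, -4, 1, 0, -1)ᵀ
v_2 = (-4, 7, -2, 0, 2)ᵀ
v_3 = (1, 0, 0, 0, 0)ᵀ

Let N = A − (-2)·I. We want v_3 with N^3 v_3 = 0 but N^2 v_3 ≠ 0; then v_{j-1} := N · v_j for j = 3, …, 2.

Pick v_3 = (1, 0, 0, 0, 0)ᵀ.
Then v_2 = N · v_3 = (-4, 7, -2, 0, 2)ᵀ.
Then v_1 = N · v_2 = (2, -4, 1, 0, -1)ᵀ.

Sanity check: (A − (-2)·I) v_1 = (0, 0, 0, 0, 0)ᵀ = 0. ✓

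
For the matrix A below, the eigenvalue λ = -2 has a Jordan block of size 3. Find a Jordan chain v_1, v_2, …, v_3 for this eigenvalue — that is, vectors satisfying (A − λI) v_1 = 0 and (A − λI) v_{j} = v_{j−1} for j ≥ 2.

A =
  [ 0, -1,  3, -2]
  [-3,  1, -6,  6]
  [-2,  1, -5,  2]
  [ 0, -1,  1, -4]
A Jordan chain for λ = -2 of length 3:
v_1 = (1, -3, -1, 1)ᵀ
v_2 = (2, -3, -2, 0)ᵀ
v_3 = (1, 0, 0, 0)ᵀ

Let N = A − (-2)·I. We want v_3 with N^3 v_3 = 0 but N^2 v_3 ≠ 0; then v_{j-1} := N · v_j for j = 3, …, 2.

Pick v_3 = (1, 0, 0, 0)ᵀ.
Then v_2 = N · v_3 = (2, -3, -2, 0)ᵀ.
Then v_1 = N · v_2 = (1, -3, -1, 1)ᵀ.

Sanity check: (A − (-2)·I) v_1 = (0, 0, 0, 0)ᵀ = 0. ✓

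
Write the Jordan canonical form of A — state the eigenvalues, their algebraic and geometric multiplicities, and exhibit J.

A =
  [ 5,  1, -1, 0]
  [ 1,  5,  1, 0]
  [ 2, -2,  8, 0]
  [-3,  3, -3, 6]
J_2(6) ⊕ J_1(6) ⊕ J_1(6)

The characteristic polynomial is
  det(x·I − A) = x^4 - 24*x^3 + 216*x^2 - 864*x + 1296 = (x - 6)^4

Eigenvalues and multiplicities (the geometric multiplicity of λ is n − rank(A − λI), which equals the number of Jordan blocks for λ):
  λ = 6: algebraic multiplicity = 4, geometric multiplicity = 3

Determining the block sizes for each eigenvalue:
  λ = 6: 3 blocks summing to 4 forces exactly one block of size 2 and the rest size 1 → block sizes [2, 1, 1]

Assembling the blocks gives a Jordan form
J =
  [6, 1, 0, 0]
  [0, 6, 0, 0]
  [0, 0, 6, 0]
  [0, 0, 0, 6]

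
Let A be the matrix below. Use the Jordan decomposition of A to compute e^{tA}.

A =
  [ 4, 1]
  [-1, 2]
e^{tA} =
  [t*exp(3*t) + exp(3*t), t*exp(3*t)]
  [-t*exp(3*t), -t*exp(3*t) + exp(3*t)]

Strategy: write A = P · J · P⁻¹ where J is a Jordan canonical form, so e^{tA} = P · e^{tJ} · P⁻¹, and e^{tJ} can be computed block-by-block.

A has Jordan form
J =
  [3, 1]
  [0, 3]
(up to reordering of blocks).

Per-block formulas:
  For a 2×2 Jordan block J_2(3): exp(t · J_2(3)) = e^(3t)·(I + t·N), where N is the 2×2 nilpotent shift.

After assembling e^{tJ} and conjugating by P, we get:

e^{tA} =
  [t*exp(3*t) + exp(3*t), t*exp(3*t)]
  [-t*exp(3*t), -t*exp(3*t) + exp(3*t)]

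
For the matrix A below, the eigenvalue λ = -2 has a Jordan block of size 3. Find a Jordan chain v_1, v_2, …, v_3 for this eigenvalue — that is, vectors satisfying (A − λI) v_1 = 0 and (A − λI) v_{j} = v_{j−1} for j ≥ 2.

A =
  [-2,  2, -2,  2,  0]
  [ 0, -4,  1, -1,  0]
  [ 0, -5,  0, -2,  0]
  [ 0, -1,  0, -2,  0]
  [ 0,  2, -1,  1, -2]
A Jordan chain for λ = -2 of length 3:
v_1 = (4, 0, 2, 2, 0)ᵀ
v_2 = (2, -2, -5, -1, 2)ᵀ
v_3 = (0, 1, 0, 0, 0)ᵀ

Let N = A − (-2)·I. We want v_3 with N^3 v_3 = 0 but N^2 v_3 ≠ 0; then v_{j-1} := N · v_j for j = 3, …, 2.

Pick v_3 = (0, 1, 0, 0, 0)ᵀ.
Then v_2 = N · v_3 = (2, -2, -5, -1, 2)ᵀ.
Then v_1 = N · v_2 = (4, 0, 2, 2, 0)ᵀ.

Sanity check: (A − (-2)·I) v_1 = (0, 0, 0, 0, 0)ᵀ = 0. ✓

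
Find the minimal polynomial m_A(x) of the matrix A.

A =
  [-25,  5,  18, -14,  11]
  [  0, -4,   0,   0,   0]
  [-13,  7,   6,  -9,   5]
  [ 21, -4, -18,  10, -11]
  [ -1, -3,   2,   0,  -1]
x^5 + 14*x^4 + 76*x^3 + 200*x^2 + 256*x + 128

The characteristic polynomial is χ_A(x) = (x + 2)^3*(x + 4)^2, so the eigenvalues are known. The minimal polynomial is
  m_A(x) = Π_λ (x − λ)^{k_λ}
where k_λ is the size of the *largest* Jordan block for λ (equivalently, the smallest k with (A − λI)^k v = 0 for every generalised eigenvector v of λ).

  λ = -4: largest Jordan block has size 2, contributing (x + 4)^2
  λ = -2: largest Jordan block has size 3, contributing (x + 2)^3

So m_A(x) = (x + 2)^3*(x + 4)^2 = x^5 + 14*x^4 + 76*x^3 + 200*x^2 + 256*x + 128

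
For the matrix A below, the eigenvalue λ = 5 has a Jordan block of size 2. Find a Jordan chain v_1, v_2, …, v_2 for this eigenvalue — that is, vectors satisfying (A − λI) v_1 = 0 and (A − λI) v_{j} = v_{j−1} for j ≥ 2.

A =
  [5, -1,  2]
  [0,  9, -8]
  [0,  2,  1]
A Jordan chain for λ = 5 of length 2:
v_1 = (-1, 4, 2)ᵀ
v_2 = (0, 1, 0)ᵀ

Let N = A − (5)·I. We want v_2 with N^2 v_2 = 0 but N^1 v_2 ≠ 0; then v_{j-1} := N · v_j for j = 2, …, 2.

Pick v_2 = (0, 1, 0)ᵀ.
Then v_1 = N · v_2 = (-1, 4, 2)ᵀ.

Sanity check: (A − (5)·I) v_1 = (0, 0, 0)ᵀ = 0. ✓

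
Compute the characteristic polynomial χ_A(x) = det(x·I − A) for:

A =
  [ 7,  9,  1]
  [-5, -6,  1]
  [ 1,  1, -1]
x^3

Expanding det(x·I − A) (e.g. by cofactor expansion or by noting that A is similar to its Jordan form J, which has the same characteristic polynomial as A) gives
  χ_A(x) = x^3
which factors as x^3. The eigenvalues (with algebraic multiplicities) are λ = 0 with multiplicity 3.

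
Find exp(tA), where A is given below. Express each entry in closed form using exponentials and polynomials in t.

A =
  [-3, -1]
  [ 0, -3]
e^{tA} =
  [exp(-3*t), -t*exp(-3*t)]
  [0, exp(-3*t)]

Strategy: write A = P · J · P⁻¹ where J is a Jordan canonical form, so e^{tA} = P · e^{tJ} · P⁻¹, and e^{tJ} can be computed block-by-block.

A has Jordan form
J =
  [-3,  1]
  [ 0, -3]
(up to reordering of blocks).

Per-block formulas:
  For a 2×2 Jordan block J_2(-3): exp(t · J_2(-3)) = e^(-3t)·(I + t·N), where N is the 2×2 nilpotent shift.

After assembling e^{tJ} and conjugating by P, we get:

e^{tA} =
  [exp(-3*t), -t*exp(-3*t)]
  [0, exp(-3*t)]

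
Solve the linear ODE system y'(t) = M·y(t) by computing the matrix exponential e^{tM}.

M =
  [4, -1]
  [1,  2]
e^{tM} =
  [t*exp(3*t) + exp(3*t), -t*exp(3*t)]
  [t*exp(3*t), -t*exp(3*t) + exp(3*t)]

Strategy: write M = P · J · P⁻¹ where J is a Jordan canonical form, so e^{tM} = P · e^{tJ} · P⁻¹, and e^{tJ} can be computed block-by-block.

M has Jordan form
J =
  [3, 1]
  [0, 3]
(up to reordering of blocks).

Per-block formulas:
  For a 2×2 Jordan block J_2(3): exp(t · J_2(3)) = e^(3t)·(I + t·N), where N is the 2×2 nilpotent shift.

After assembling e^{tJ} and conjugating by P, we get:

e^{tM} =
  [t*exp(3*t) + exp(3*t), -t*exp(3*t)]
  [t*exp(3*t), -t*exp(3*t) + exp(3*t)]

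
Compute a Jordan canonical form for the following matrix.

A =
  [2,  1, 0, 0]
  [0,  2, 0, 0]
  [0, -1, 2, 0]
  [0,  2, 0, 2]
J_2(2) ⊕ J_1(2) ⊕ J_1(2)

The characteristic polynomial is
  det(x·I − A) = x^4 - 8*x^3 + 24*x^2 - 32*x + 16 = (x - 2)^4

Eigenvalues and multiplicities (the geometric multiplicity of λ is n − rank(A − λI), which equals the number of Jordan blocks for λ):
  λ = 2: algebraic multiplicity = 4, geometric multiplicity = 3

Determining the block sizes for each eigenvalue:
  λ = 2: 3 blocks summing to 4 forces exactly one block of size 2 and the rest size 1 → block sizes [2, 1, 1]

Assembling the blocks gives a Jordan form
J =
  [2, 1, 0, 0]
  [0, 2, 0, 0]
  [0, 0, 2, 0]
  [0, 0, 0, 2]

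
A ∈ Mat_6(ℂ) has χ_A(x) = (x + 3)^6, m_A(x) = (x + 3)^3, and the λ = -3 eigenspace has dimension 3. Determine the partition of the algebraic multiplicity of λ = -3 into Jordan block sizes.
Block sizes for λ = -3: [3, 2, 1]

Step 1 — from the characteristic polynomial, algebraic multiplicity of λ = -3 is 6. From dim ker(A − (-3)·I) = 3, there are exactly 3 Jordan blocks for λ = -3.
Step 2 — from the minimal polynomial, the factor (x + 3)^3 tells us the largest block for λ = -3 has size 3.
Step 3 — with total size 6, 3 blocks, and largest block 3, the block sizes (in nonincreasing order) are [3, 2, 1].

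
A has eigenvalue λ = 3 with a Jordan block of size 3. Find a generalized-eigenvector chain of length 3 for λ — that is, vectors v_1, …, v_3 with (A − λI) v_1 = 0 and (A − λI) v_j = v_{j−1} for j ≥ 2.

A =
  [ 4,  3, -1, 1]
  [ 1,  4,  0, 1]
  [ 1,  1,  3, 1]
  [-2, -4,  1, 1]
A Jordan chain for λ = 3 of length 3:
v_1 = (1, 0, 0, -1)ᵀ
v_2 = (1, 1, 1, -2)ᵀ
v_3 = (1, 0, 0, 0)ᵀ

Let N = A − (3)·I. We want v_3 with N^3 v_3 = 0 but N^2 v_3 ≠ 0; then v_{j-1} := N · v_j for j = 3, …, 2.

Pick v_3 = (1, 0, 0, 0)ᵀ.
Then v_2 = N · v_3 = (1, 1, 1, -2)ᵀ.
Then v_1 = N · v_2 = (1, 0, 0, -1)ᵀ.

Sanity check: (A − (3)·I) v_1 = (0, 0, 0, 0)ᵀ = 0. ✓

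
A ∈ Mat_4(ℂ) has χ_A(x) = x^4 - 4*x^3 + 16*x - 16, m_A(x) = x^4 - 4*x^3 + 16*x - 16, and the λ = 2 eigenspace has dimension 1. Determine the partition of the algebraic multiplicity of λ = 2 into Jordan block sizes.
Block sizes for λ = 2: [3]

Step 1 — from the characteristic polynomial, algebraic multiplicity of λ = 2 is 3. From dim ker(A − (2)·I) = 1, there are exactly 1 Jordan blocks for λ = 2.
Step 2 — from the minimal polynomial, the factor (x − 2)^3 tells us the largest block for λ = 2 has size 3.
Step 3 — with total size 3, 1 blocks, and largest block 3, the block sizes (in nonincreasing order) are [3].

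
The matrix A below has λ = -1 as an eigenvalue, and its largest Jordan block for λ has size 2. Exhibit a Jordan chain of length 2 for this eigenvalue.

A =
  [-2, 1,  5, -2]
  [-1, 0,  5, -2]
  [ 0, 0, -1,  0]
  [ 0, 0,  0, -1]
A Jordan chain for λ = -1 of length 2:
v_1 = (-1, -1, 0, 0)ᵀ
v_2 = (1, 0, 0, 0)ᵀ

Let N = A − (-1)·I. We want v_2 with N^2 v_2 = 0 but N^1 v_2 ≠ 0; then v_{j-1} := N · v_j for j = 2, …, 2.

Pick v_2 = (1, 0, 0, 0)ᵀ.
Then v_1 = N · v_2 = (-1, -1, 0, 0)ᵀ.

Sanity check: (A − (-1)·I) v_1 = (0, 0, 0, 0)ᵀ = 0. ✓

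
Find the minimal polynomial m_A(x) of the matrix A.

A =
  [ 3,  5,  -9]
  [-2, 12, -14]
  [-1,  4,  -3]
x^3 - 12*x^2 + 48*x - 64

The characteristic polynomial is χ_A(x) = (x - 4)^3, so the eigenvalues are known. The minimal polynomial is
  m_A(x) = Π_λ (x − λ)^{k_λ}
where k_λ is the size of the *largest* Jordan block for λ (equivalently, the smallest k with (A − λI)^k v = 0 for every generalised eigenvector v of λ).

  λ = 4: largest Jordan block has size 3, contributing (x − 4)^3

So m_A(x) = (x - 4)^3 = x^3 - 12*x^2 + 48*x - 64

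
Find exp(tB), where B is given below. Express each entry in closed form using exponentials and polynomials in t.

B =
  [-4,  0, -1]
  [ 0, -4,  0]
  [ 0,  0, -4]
e^{tB} =
  [exp(-4*t), 0, -t*exp(-4*t)]
  [0, exp(-4*t), 0]
  [0, 0, exp(-4*t)]

Strategy: write B = P · J · P⁻¹ where J is a Jordan canonical form, so e^{tB} = P · e^{tJ} · P⁻¹, and e^{tJ} can be computed block-by-block.

B has Jordan form
J =
  [-4,  1,  0]
  [ 0, -4,  0]
  [ 0,  0, -4]
(up to reordering of blocks).

Per-block formulas:
  For a 2×2 Jordan block J_2(-4): exp(t · J_2(-4)) = e^(-4t)·(I + t·N), where N is the 2×2 nilpotent shift.
  For a 1×1 block at λ = -4: exp(t · [-4]) = [e^(-4t)].

After assembling e^{tJ} and conjugating by P, we get:

e^{tB} =
  [exp(-4*t), 0, -t*exp(-4*t)]
  [0, exp(-4*t), 0]
  [0, 0, exp(-4*t)]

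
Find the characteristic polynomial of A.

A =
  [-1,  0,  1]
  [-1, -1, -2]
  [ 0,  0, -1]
x^3 + 3*x^2 + 3*x + 1

Expanding det(x·I − A) (e.g. by cofactor expansion or by noting that A is similar to its Jordan form J, which has the same characteristic polynomial as A) gives
  χ_A(x) = x^3 + 3*x^2 + 3*x + 1
which factors as (x + 1)^3. The eigenvalues (with algebraic multiplicities) are λ = -1 with multiplicity 3.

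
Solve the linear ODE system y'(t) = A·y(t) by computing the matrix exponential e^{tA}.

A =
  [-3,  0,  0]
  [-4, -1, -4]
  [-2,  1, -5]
e^{tA} =
  [exp(-3*t), 0, 0]
  [-4*t*exp(-3*t), 2*t*exp(-3*t) + exp(-3*t), -4*t*exp(-3*t)]
  [-2*t*exp(-3*t), t*exp(-3*t), -2*t*exp(-3*t) + exp(-3*t)]

Strategy: write A = P · J · P⁻¹ where J is a Jordan canonical form, so e^{tA} = P · e^{tJ} · P⁻¹, and e^{tJ} can be computed block-by-block.

A has Jordan form
J =
  [-3,  1,  0]
  [ 0, -3,  0]
  [ 0,  0, -3]
(up to reordering of blocks).

Per-block formulas:
  For a 2×2 Jordan block J_2(-3): exp(t · J_2(-3)) = e^(-3t)·(I + t·N), where N is the 2×2 nilpotent shift.
  For a 1×1 block at λ = -3: exp(t · [-3]) = [e^(-3t)].

After assembling e^{tJ} and conjugating by P, we get:

e^{tA} =
  [exp(-3*t), 0, 0]
  [-4*t*exp(-3*t), 2*t*exp(-3*t) + exp(-3*t), -4*t*exp(-3*t)]
  [-2*t*exp(-3*t), t*exp(-3*t), -2*t*exp(-3*t) + exp(-3*t)]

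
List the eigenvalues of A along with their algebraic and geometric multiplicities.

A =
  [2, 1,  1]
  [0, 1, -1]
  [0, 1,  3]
λ = 2: alg = 3, geom = 2

Step 1 — factor the characteristic polynomial to read off the algebraic multiplicities:
  χ_A(x) = (x - 2)^3

Step 2 — compute geometric multiplicities via the rank-nullity identity g(λ) = n − rank(A − λI):
  rank(A − (2)·I) = 1, so dim ker(A − (2)·I) = n − 1 = 2

Summary:
  λ = 2: algebraic multiplicity = 3, geometric multiplicity = 2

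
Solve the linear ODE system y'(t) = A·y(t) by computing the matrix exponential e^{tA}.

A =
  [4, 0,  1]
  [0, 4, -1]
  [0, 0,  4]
e^{tA} =
  [exp(4*t), 0, t*exp(4*t)]
  [0, exp(4*t), -t*exp(4*t)]
  [0, 0, exp(4*t)]

Strategy: write A = P · J · P⁻¹ where J is a Jordan canonical form, so e^{tA} = P · e^{tJ} · P⁻¹, and e^{tJ} can be computed block-by-block.

A has Jordan form
J =
  [4, 1, 0]
  [0, 4, 0]
  [0, 0, 4]
(up to reordering of blocks).

Per-block formulas:
  For a 2×2 Jordan block J_2(4): exp(t · J_2(4)) = e^(4t)·(I + t·N), where N is the 2×2 nilpotent shift.
  For a 1×1 block at λ = 4: exp(t · [4]) = [e^(4t)].

After assembling e^{tJ} and conjugating by P, we get:

e^{tA} =
  [exp(4*t), 0, t*exp(4*t)]
  [0, exp(4*t), -t*exp(4*t)]
  [0, 0, exp(4*t)]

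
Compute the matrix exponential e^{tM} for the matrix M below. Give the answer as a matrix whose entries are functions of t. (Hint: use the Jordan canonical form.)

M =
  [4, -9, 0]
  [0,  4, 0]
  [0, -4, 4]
e^{tM} =
  [exp(4*t), -9*t*exp(4*t), 0]
  [0, exp(4*t), 0]
  [0, -4*t*exp(4*t), exp(4*t)]

Strategy: write M = P · J · P⁻¹ where J is a Jordan canonical form, so e^{tM} = P · e^{tJ} · P⁻¹, and e^{tJ} can be computed block-by-block.

M has Jordan form
J =
  [4, 1, 0]
  [0, 4, 0]
  [0, 0, 4]
(up to reordering of blocks).

Per-block formulas:
  For a 2×2 Jordan block J_2(4): exp(t · J_2(4)) = e^(4t)·(I + t·N), where N is the 2×2 nilpotent shift.
  For a 1×1 block at λ = 4: exp(t · [4]) = [e^(4t)].

After assembling e^{tJ} and conjugating by P, we get:

e^{tM} =
  [exp(4*t), -9*t*exp(4*t), 0]
  [0, exp(4*t), 0]
  [0, -4*t*exp(4*t), exp(4*t)]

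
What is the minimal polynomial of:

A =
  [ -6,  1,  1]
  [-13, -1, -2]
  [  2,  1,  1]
x^3 + 6*x^2 + 12*x + 8

The characteristic polynomial is χ_A(x) = (x + 2)^3, so the eigenvalues are known. The minimal polynomial is
  m_A(x) = Π_λ (x − λ)^{k_λ}
where k_λ is the size of the *largest* Jordan block for λ (equivalently, the smallest k with (A − λI)^k v = 0 for every generalised eigenvector v of λ).

  λ = -2: largest Jordan block has size 3, contributing (x + 2)^3

So m_A(x) = (x + 2)^3 = x^3 + 6*x^2 + 12*x + 8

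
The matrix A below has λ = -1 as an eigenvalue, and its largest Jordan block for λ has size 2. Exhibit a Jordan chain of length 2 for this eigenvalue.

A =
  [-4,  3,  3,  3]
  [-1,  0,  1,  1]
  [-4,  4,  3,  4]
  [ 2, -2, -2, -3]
A Jordan chain for λ = -1 of length 2:
v_1 = (-3, -1, -4, 2)ᵀ
v_2 = (1, 0, 0, 0)ᵀ

Let N = A − (-1)·I. We want v_2 with N^2 v_2 = 0 but N^1 v_2 ≠ 0; then v_{j-1} := N · v_j for j = 2, …, 2.

Pick v_2 = (1, 0, 0, 0)ᵀ.
Then v_1 = N · v_2 = (-3, -1, -4, 2)ᵀ.

Sanity check: (A − (-1)·I) v_1 = (0, 0, 0, 0)ᵀ = 0. ✓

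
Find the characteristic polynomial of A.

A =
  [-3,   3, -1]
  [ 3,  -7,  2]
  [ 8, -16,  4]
x^3 + 6*x^2 + 12*x + 8

Expanding det(x·I − A) (e.g. by cofactor expansion or by noting that A is similar to its Jordan form J, which has the same characteristic polynomial as A) gives
  χ_A(x) = x^3 + 6*x^2 + 12*x + 8
which factors as (x + 2)^3. The eigenvalues (with algebraic multiplicities) are λ = -2 with multiplicity 3.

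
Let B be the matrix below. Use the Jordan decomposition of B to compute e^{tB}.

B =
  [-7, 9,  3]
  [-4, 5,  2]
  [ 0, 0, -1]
e^{tB} =
  [-6*t*exp(-t) + exp(-t), 9*t*exp(-t), 3*t*exp(-t)]
  [-4*t*exp(-t), 6*t*exp(-t) + exp(-t), 2*t*exp(-t)]
  [0, 0, exp(-t)]

Strategy: write B = P · J · P⁻¹ where J is a Jordan canonical form, so e^{tB} = P · e^{tJ} · P⁻¹, and e^{tJ} can be computed block-by-block.

B has Jordan form
J =
  [-1,  1,  0]
  [ 0, -1,  0]
  [ 0,  0, -1]
(up to reordering of blocks).

Per-block formulas:
  For a 2×2 Jordan block J_2(-1): exp(t · J_2(-1)) = e^(-1t)·(I + t·N), where N is the 2×2 nilpotent shift.
  For a 1×1 block at λ = -1: exp(t · [-1]) = [e^(-1t)].

After assembling e^{tJ} and conjugating by P, we get:

e^{tB} =
  [-6*t*exp(-t) + exp(-t), 9*t*exp(-t), 3*t*exp(-t)]
  [-4*t*exp(-t), 6*t*exp(-t) + exp(-t), 2*t*exp(-t)]
  [0, 0, exp(-t)]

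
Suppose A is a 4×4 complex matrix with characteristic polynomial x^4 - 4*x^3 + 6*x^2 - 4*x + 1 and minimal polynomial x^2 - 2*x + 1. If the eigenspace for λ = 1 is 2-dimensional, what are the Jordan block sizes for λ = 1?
Block sizes for λ = 1: [2, 2]

Step 1 — from the characteristic polynomial, algebraic multiplicity of λ = 1 is 4. From dim ker(A − (1)·I) = 2, there are exactly 2 Jordan blocks for λ = 1.
Step 2 — from the minimal polynomial, the factor (x − 1)^2 tells us the largest block for λ = 1 has size 2.
Step 3 — with total size 4, 2 blocks, and largest block 2, the block sizes (in nonincreasing order) are [2, 2].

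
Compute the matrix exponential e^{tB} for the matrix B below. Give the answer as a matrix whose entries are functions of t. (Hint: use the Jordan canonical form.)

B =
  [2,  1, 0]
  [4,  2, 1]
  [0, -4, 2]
e^{tB} =
  [2*t^2*exp(2*t) + exp(2*t), t*exp(2*t), t^2*exp(2*t)/2]
  [4*t*exp(2*t), exp(2*t), t*exp(2*t)]
  [-8*t^2*exp(2*t), -4*t*exp(2*t), -2*t^2*exp(2*t) + exp(2*t)]

Strategy: write B = P · J · P⁻¹ where J is a Jordan canonical form, so e^{tB} = P · e^{tJ} · P⁻¹, and e^{tJ} can be computed block-by-block.

B has Jordan form
J =
  [2, 1, 0]
  [0, 2, 1]
  [0, 0, 2]
(up to reordering of blocks).

Per-block formulas:
  For a 3×3 Jordan block J_3(2): exp(t · J_3(2)) = e^(2t)·(I + t·N + (t^2/2)·N^2), where N is the 3×3 nilpotent shift.

After assembling e^{tJ} and conjugating by P, we get:

e^{tB} =
  [2*t^2*exp(2*t) + exp(2*t), t*exp(2*t), t^2*exp(2*t)/2]
  [4*t*exp(2*t), exp(2*t), t*exp(2*t)]
  [-8*t^2*exp(2*t), -4*t*exp(2*t), -2*t^2*exp(2*t) + exp(2*t)]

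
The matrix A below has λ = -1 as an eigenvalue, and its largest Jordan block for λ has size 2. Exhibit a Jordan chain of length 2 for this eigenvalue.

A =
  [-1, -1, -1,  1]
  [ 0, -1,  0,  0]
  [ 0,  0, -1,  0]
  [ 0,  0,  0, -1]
A Jordan chain for λ = -1 of length 2:
v_1 = (-1, 0, 0, 0)ᵀ
v_2 = (0, 1, 0, 0)ᵀ

Let N = A − (-1)·I. We want v_2 with N^2 v_2 = 0 but N^1 v_2 ≠ 0; then v_{j-1} := N · v_j for j = 2, …, 2.

Pick v_2 = (0, 1, 0, 0)ᵀ.
Then v_1 = N · v_2 = (-1, 0, 0, 0)ᵀ.

Sanity check: (A − (-1)·I) v_1 = (0, 0, 0, 0)ᵀ = 0. ✓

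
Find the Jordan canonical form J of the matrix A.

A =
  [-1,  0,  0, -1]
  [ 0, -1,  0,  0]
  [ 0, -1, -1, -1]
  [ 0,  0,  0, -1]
J_2(-1) ⊕ J_2(-1)

The characteristic polynomial is
  det(x·I − A) = x^4 + 4*x^3 + 6*x^2 + 4*x + 1 = (x + 1)^4

Eigenvalues and multiplicities (the geometric multiplicity of λ is n − rank(A − λI), which equals the number of Jordan blocks for λ):
  λ = -1: algebraic multiplicity = 4, geometric multiplicity = 2

Determining the block sizes for each eigenvalue:
  λ = -1: with am = 4 and gm = 2, the partition is not yet determined (e.g. several partitions of 4 into 2 parts exist). Let N = A − (-1)·I. Computing rank(N^1) = 2, rank(N^2) = 0; the number of blocks of size ≥ j is rank(N^{j−1}) − rank(N^j), giving [2, 2]. So we have 2 block(s) of size 2 → block sizes [2, 2]

Assembling the blocks gives a Jordan form
J =
  [-1,  1,  0,  0]
  [ 0, -1,  0,  0]
  [ 0,  0, -1,  1]
  [ 0,  0,  0, -1]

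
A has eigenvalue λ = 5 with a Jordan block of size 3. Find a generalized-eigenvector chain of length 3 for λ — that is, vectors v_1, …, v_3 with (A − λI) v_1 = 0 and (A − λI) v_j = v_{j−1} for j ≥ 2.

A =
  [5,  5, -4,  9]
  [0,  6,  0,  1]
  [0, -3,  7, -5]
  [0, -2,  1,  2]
A Jordan chain for λ = 5 of length 3:
v_1 = (-1, -1, 1, 1)ᵀ
v_2 = (5, 1, -3, -2)ᵀ
v_3 = (0, 1, 0, 0)ᵀ

Let N = A − (5)·I. We want v_3 with N^3 v_3 = 0 but N^2 v_3 ≠ 0; then v_{j-1} := N · v_j for j = 3, …, 2.

Pick v_3 = (0, 1, 0, 0)ᵀ.
Then v_2 = N · v_3 = (5, 1, -3, -2)ᵀ.
Then v_1 = N · v_2 = (-1, -1, 1, 1)ᵀ.

Sanity check: (A − (5)·I) v_1 = (0, 0, 0, 0)ᵀ = 0. ✓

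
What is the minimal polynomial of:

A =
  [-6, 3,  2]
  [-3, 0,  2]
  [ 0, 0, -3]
x^2 + 6*x + 9

The characteristic polynomial is χ_A(x) = (x + 3)^3, so the eigenvalues are known. The minimal polynomial is
  m_A(x) = Π_λ (x − λ)^{k_λ}
where k_λ is the size of the *largest* Jordan block for λ (equivalently, the smallest k with (A − λI)^k v = 0 for every generalised eigenvector v of λ).

  λ = -3: largest Jordan block has size 2, contributing (x + 3)^2

So m_A(x) = (x + 3)^2 = x^2 + 6*x + 9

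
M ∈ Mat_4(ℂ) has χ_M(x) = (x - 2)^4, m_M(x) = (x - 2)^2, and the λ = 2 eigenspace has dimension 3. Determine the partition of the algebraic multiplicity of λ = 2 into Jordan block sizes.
Block sizes for λ = 2: [2, 1, 1]

Step 1 — from the characteristic polynomial, algebraic multiplicity of λ = 2 is 4. From dim ker(M − (2)·I) = 3, there are exactly 3 Jordan blocks for λ = 2.
Step 2 — from the minimal polynomial, the factor (x − 2)^2 tells us the largest block for λ = 2 has size 2.
Step 3 — with total size 4, 3 blocks, and largest block 2, the block sizes (in nonincreasing order) are [2, 1, 1].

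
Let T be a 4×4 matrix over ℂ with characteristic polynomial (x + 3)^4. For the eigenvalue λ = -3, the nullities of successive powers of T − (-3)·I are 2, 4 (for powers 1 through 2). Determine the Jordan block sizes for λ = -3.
Block sizes for λ = -3: [2, 2]

From the dimensions of kernels of powers, the number of Jordan blocks of size at least j is d_j − d_{j−1} where d_j = dim ker(N^j) (with d_0 = 0). Computing the differences gives [2, 2].
The number of blocks of size exactly k is (#blocks of size ≥ k) − (#blocks of size ≥ k + 1), so the partition is: 2 block(s) of size 2.
In nonincreasing order the block sizes are [2, 2].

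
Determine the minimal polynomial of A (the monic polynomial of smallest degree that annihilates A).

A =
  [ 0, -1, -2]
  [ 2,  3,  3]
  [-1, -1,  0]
x^3 - 3*x^2 + 3*x - 1

The characteristic polynomial is χ_A(x) = (x - 1)^3, so the eigenvalues are known. The minimal polynomial is
  m_A(x) = Π_λ (x − λ)^{k_λ}
where k_λ is the size of the *largest* Jordan block for λ (equivalently, the smallest k with (A − λI)^k v = 0 for every generalised eigenvector v of λ).

  λ = 1: largest Jordan block has size 3, contributing (x − 1)^3

So m_A(x) = (x - 1)^3 = x^3 - 3*x^2 + 3*x - 1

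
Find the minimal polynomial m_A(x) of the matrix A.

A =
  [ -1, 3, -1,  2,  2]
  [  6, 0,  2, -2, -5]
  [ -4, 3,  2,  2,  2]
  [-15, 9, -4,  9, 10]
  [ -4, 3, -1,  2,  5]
x^3 - 9*x^2 + 27*x - 27

The characteristic polynomial is χ_A(x) = (x - 3)^5, so the eigenvalues are known. The minimal polynomial is
  m_A(x) = Π_λ (x − λ)^{k_λ}
where k_λ is the size of the *largest* Jordan block for λ (equivalently, the smallest k with (A − λI)^k v = 0 for every generalised eigenvector v of λ).

  λ = 3: largest Jordan block has size 3, contributing (x − 3)^3

So m_A(x) = (x - 3)^3 = x^3 - 9*x^2 + 27*x - 27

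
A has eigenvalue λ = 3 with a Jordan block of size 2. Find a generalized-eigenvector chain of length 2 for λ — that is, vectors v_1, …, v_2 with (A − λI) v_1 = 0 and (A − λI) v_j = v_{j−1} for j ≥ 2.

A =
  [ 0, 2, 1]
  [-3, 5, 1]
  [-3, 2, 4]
A Jordan chain for λ = 3 of length 2:
v_1 = (-3, -3, -3)ᵀ
v_2 = (1, 0, 0)ᵀ

Let N = A − (3)·I. We want v_2 with N^2 v_2 = 0 but N^1 v_2 ≠ 0; then v_{j-1} := N · v_j for j = 2, …, 2.

Pick v_2 = (1, 0, 0)ᵀ.
Then v_1 = N · v_2 = (-3, -3, -3)ᵀ.

Sanity check: (A − (3)·I) v_1 = (0, 0, 0)ᵀ = 0. ✓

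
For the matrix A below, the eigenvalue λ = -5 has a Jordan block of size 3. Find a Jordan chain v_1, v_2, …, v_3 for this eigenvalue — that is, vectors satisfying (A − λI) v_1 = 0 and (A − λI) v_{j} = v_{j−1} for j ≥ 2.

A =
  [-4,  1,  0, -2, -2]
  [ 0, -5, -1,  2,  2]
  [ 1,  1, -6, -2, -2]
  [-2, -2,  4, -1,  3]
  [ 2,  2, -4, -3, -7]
A Jordan chain for λ = -5 of length 3:
v_1 = (1, -1, 0, 0, 0)ᵀ
v_2 = (1, 0, 1, -2, 2)ᵀ
v_3 = (1, 0, 0, 0, 0)ᵀ

Let N = A − (-5)·I. We want v_3 with N^3 v_3 = 0 but N^2 v_3 ≠ 0; then v_{j-1} := N · v_j for j = 3, …, 2.

Pick v_3 = (1, 0, 0, 0, 0)ᵀ.
Then v_2 = N · v_3 = (1, 0, 1, -2, 2)ᵀ.
Then v_1 = N · v_2 = (1, -1, 0, 0, 0)ᵀ.

Sanity check: (A − (-5)·I) v_1 = (0, 0, 0, 0, 0)ᵀ = 0. ✓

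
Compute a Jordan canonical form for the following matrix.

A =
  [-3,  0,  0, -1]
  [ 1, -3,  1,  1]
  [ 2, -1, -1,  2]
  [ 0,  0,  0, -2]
J_1(-3) ⊕ J_2(-2) ⊕ J_1(-2)

The characteristic polynomial is
  det(x·I − A) = x^4 + 9*x^3 + 30*x^2 + 44*x + 24 = (x + 2)^3*(x + 3)

Eigenvalues and multiplicities (the geometric multiplicity of λ is n − rank(A − λI), which equals the number of Jordan blocks for λ):
  λ = -3: algebraic multiplicity = 1, geometric multiplicity = 1
  λ = -2: algebraic multiplicity = 3, geometric multiplicity = 2

Determining the block sizes for each eigenvalue:
  λ = -3: one block (gm = 1), so the single block has size am = 1 → block sizes [1]
  λ = -2: 2 blocks summing to 3 forces exactly one block of size 2 and the rest size 1 → block sizes [2, 1]

Assembling the blocks gives a Jordan form
J =
  [-3,  0,  0,  0]
  [ 0, -2,  1,  0]
  [ 0,  0, -2,  0]
  [ 0,  0,  0, -2]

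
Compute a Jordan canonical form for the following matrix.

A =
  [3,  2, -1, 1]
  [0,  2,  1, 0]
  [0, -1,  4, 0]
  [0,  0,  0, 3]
J_3(3) ⊕ J_1(3)

The characteristic polynomial is
  det(x·I − A) = x^4 - 12*x^3 + 54*x^2 - 108*x + 81 = (x - 3)^4

Eigenvalues and multiplicities (the geometric multiplicity of λ is n − rank(A − λI), which equals the number of Jordan blocks for λ):
  λ = 3: algebraic multiplicity = 4, geometric multiplicity = 2

Determining the block sizes for each eigenvalue:
  λ = 3: with am = 4 and gm = 2, the partition is not yet determined (e.g. several partitions of 4 into 2 parts exist). Let N = A − (3)·I. Computing rank(N^1) = 2, rank(N^2) = 1, rank(N^3) = 0; the number of blocks of size ≥ j is rank(N^{j−1}) − rank(N^j), giving [2, 1, 1]. So we have 1 block(s) of size 3, 1 block(s) of size 1 → block sizes [3, 1]

Assembling the blocks gives a Jordan form
J =
  [3, 1, 0, 0]
  [0, 3, 1, 0]
  [0, 0, 3, 0]
  [0, 0, 0, 3]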